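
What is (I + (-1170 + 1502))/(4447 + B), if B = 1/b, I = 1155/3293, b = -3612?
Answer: 3953084772/52894019959 ≈ 0.074736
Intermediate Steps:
I = 1155/3293 (I = 1155*(1/3293) = 1155/3293 ≈ 0.35074)
B = -1/3612 (B = 1/(-3612) = -1/3612 ≈ -0.00027685)
(I + (-1170 + 1502))/(4447 + B) = (1155/3293 + (-1170 + 1502))/(4447 - 1/3612) = (1155/3293 + 332)/(16062563/3612) = (1094431/3293)*(3612/16062563) = 3953084772/52894019959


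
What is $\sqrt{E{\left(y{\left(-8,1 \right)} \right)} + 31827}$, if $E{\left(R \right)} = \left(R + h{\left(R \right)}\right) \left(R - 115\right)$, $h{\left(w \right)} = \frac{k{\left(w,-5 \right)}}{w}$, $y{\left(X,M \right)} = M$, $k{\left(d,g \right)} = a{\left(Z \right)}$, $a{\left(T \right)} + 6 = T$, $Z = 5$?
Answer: $103 \sqrt{3} \approx 178.4$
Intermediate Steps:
$a{\left(T \right)} = -6 + T$
$k{\left(d,g \right)} = -1$ ($k{\left(d,g \right)} = -6 + 5 = -1$)
$h{\left(w \right)} = - \frac{1}{w}$
$E{\left(R \right)} = \left(-115 + R\right) \left(R - \frac{1}{R}\right)$ ($E{\left(R \right)} = \left(R - \frac{1}{R}\right) \left(R - 115\right) = \left(R - \frac{1}{R}\right) \left(-115 + R\right) = \left(-115 + R\right) \left(R - \frac{1}{R}\right)$)
$\sqrt{E{\left(y{\left(-8,1 \right)} \right)} + 31827} = \sqrt{\left(-1 + 1^{2} - 115 + \frac{115}{1}\right) + 31827} = \sqrt{\left(-1 + 1 - 115 + 115 \cdot 1\right) + 31827} = \sqrt{\left(-1 + 1 - 115 + 115\right) + 31827} = \sqrt{0 + 31827} = \sqrt{31827} = 103 \sqrt{3}$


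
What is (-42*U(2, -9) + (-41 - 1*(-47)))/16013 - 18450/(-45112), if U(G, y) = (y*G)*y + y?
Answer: 2910405/361189228 ≈ 0.0080578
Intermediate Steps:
U(G, y) = y + G*y**2 (U(G, y) = (G*y)*y + y = G*y**2 + y = y + G*y**2)
(-42*U(2, -9) + (-41 - 1*(-47)))/16013 - 18450/(-45112) = (-(-378)*(1 + 2*(-9)) + (-41 - 1*(-47)))/16013 - 18450/(-45112) = (-(-378)*(1 - 18) + (-41 + 47))*(1/16013) - 18450*(-1/45112) = (-(-378)*(-17) + 6)*(1/16013) + 9225/22556 = (-42*153 + 6)*(1/16013) + 9225/22556 = (-6426 + 6)*(1/16013) + 9225/22556 = -6420*1/16013 + 9225/22556 = -6420/16013 + 9225/22556 = 2910405/361189228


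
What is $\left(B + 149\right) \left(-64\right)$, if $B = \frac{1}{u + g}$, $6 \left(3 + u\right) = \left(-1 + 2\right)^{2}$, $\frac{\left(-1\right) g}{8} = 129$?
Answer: $- \frac{59208640}{6209} \approx -9535.9$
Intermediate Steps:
$g = -1032$ ($g = \left(-8\right) 129 = -1032$)
$u = - \frac{17}{6}$ ($u = -3 + \frac{\left(-1 + 2\right)^{2}}{6} = -3 + \frac{1^{2}}{6} = -3 + \frac{1}{6} \cdot 1 = -3 + \frac{1}{6} = - \frac{17}{6} \approx -2.8333$)
$B = - \frac{6}{6209}$ ($B = \frac{1}{- \frac{17}{6} - 1032} = \frac{1}{- \frac{6209}{6}} = - \frac{6}{6209} \approx -0.00096634$)
$\left(B + 149\right) \left(-64\right) = \left(- \frac{6}{6209} + 149\right) \left(-64\right) = \frac{925135}{6209} \left(-64\right) = - \frac{59208640}{6209}$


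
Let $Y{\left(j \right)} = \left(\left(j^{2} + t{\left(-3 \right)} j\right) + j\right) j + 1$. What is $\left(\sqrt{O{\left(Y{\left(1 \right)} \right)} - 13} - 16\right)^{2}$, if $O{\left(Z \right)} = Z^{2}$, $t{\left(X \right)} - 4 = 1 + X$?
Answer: $268 - 64 \sqrt{3} \approx 157.15$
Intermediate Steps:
$t{\left(X \right)} = 5 + X$ ($t{\left(X \right)} = 4 + \left(1 + X\right) = 5 + X$)
$Y{\left(j \right)} = 1 + j \left(j^{2} + 3 j\right)$ ($Y{\left(j \right)} = \left(\left(j^{2} + \left(5 - 3\right) j\right) + j\right) j + 1 = \left(\left(j^{2} + 2 j\right) + j\right) j + 1 = \left(j^{2} + 3 j\right) j + 1 = j \left(j^{2} + 3 j\right) + 1 = 1 + j \left(j^{2} + 3 j\right)$)
$\left(\sqrt{O{\left(Y{\left(1 \right)} \right)} - 13} - 16\right)^{2} = \left(\sqrt{\left(1 + 1^{3} + 3 \cdot 1^{2}\right)^{2} - 13} - 16\right)^{2} = \left(\sqrt{\left(1 + 1 + 3 \cdot 1\right)^{2} - 13} - 16\right)^{2} = \left(\sqrt{\left(1 + 1 + 3\right)^{2} - 13} - 16\right)^{2} = \left(\sqrt{5^{2} - 13} - 16\right)^{2} = \left(\sqrt{25 - 13} - 16\right)^{2} = \left(\sqrt{12} - 16\right)^{2} = \left(2 \sqrt{3} - 16\right)^{2} = \left(-16 + 2 \sqrt{3}\right)^{2}$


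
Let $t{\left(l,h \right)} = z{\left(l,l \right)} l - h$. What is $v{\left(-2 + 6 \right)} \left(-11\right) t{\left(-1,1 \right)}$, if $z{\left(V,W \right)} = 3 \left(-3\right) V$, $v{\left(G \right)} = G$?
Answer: $440$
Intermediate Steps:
$z{\left(V,W \right)} = - 9 V$
$t{\left(l,h \right)} = - h - 9 l^{2}$ ($t{\left(l,h \right)} = - 9 l l - h = - 9 l^{2} - h = - h - 9 l^{2}$)
$v{\left(-2 + 6 \right)} \left(-11\right) t{\left(-1,1 \right)} = \left(-2 + 6\right) \left(-11\right) \left(\left(-1\right) 1 - 9 \left(-1\right)^{2}\right) = 4 \left(-11\right) \left(-1 - 9\right) = - 44 \left(-1 - 9\right) = \left(-44\right) \left(-10\right) = 440$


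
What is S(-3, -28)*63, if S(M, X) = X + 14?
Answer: -882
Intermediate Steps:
S(M, X) = 14 + X
S(-3, -28)*63 = (14 - 28)*63 = -14*63 = -882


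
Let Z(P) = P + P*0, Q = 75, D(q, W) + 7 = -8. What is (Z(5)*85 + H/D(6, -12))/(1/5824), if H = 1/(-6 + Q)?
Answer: 2561826176/1035 ≈ 2.4752e+6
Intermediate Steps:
D(q, W) = -15 (D(q, W) = -7 - 8 = -15)
Z(P) = P (Z(P) = P + 0 = P)
H = 1/69 (H = 1/(-6 + 75) = 1/69 ≈ 0.014493)
(Z(5)*85 + H/D(6, -12))/(1/5824) = (5*85 + (1/69)/(-15))/(1/5824) = (425 + (1/69)*(-1/15))/(1/5824) = (425 - 1/1035)*5824 = (439874/1035)*5824 = 2561826176/1035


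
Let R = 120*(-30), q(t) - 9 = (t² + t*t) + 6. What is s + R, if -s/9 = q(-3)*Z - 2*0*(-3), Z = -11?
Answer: -333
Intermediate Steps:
q(t) = 15 + 2*t² (q(t) = 9 + ((t² + t*t) + 6) = 9 + ((t² + t²) + 6) = 9 + (2*t² + 6) = 9 + (6 + 2*t²) = 15 + 2*t²)
s = 3267 (s = -9*((15 + 2*(-3)²)*(-11) - 2*0*(-3)) = -9*((15 + 2*9)*(-11) + 0*(-3)) = -9*((15 + 18)*(-11) + 0) = -9*(33*(-11) + 0) = -9*(-363 + 0) = -9*(-363) = 3267)
R = -3600
s + R = 3267 - 3600 = -333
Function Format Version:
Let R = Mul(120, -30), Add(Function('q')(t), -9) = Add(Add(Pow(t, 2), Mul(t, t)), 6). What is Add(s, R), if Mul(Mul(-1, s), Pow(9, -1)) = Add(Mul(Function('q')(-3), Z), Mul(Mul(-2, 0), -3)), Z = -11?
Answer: -333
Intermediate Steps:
Function('q')(t) = Add(15, Mul(2, Pow(t, 2))) (Function('q')(t) = Add(9, Add(Add(Pow(t, 2), Mul(t, t)), 6)) = Add(9, Add(Add(Pow(t, 2), Pow(t, 2)), 6)) = Add(9, Add(Mul(2, Pow(t, 2)), 6)) = Add(9, Add(6, Mul(2, Pow(t, 2)))) = Add(15, Mul(2, Pow(t, 2))))
s = 3267 (s = Mul(-9, Add(Mul(Add(15, Mul(2, Pow(-3, 2))), -11), Mul(Mul(-2, 0), -3))) = Mul(-9, Add(Mul(Add(15, Mul(2, 9)), -11), Mul(0, -3))) = Mul(-9, Add(Mul(Add(15, 18), -11), 0)) = Mul(-9, Add(Mul(33, -11), 0)) = Mul(-9, Add(-363, 0)) = Mul(-9, -363) = 3267)
R = -3600
Add(s, R) = Add(3267, -3600) = -333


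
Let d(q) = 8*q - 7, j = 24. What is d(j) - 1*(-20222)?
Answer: 20407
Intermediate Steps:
d(q) = -7 + 8*q
d(j) - 1*(-20222) = (-7 + 8*24) - 1*(-20222) = (-7 + 192) + 20222 = 185 + 20222 = 20407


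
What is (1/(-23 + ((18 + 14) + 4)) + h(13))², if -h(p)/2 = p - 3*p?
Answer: 458329/169 ≈ 2712.0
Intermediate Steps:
h(p) = 4*p (h(p) = -2*(p - 3*p) = -(-4)*p = 4*p)
(1/(-23 + ((18 + 14) + 4)) + h(13))² = (1/(-23 + ((18 + 14) + 4)) + 4*13)² = (1/(-23 + (32 + 4)) + 52)² = (1/(-23 + 36) + 52)² = (1/13 + 52)² = (677/13)² = 458329/169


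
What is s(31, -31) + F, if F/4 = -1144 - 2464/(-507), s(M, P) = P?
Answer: -2325893/507 ≈ -4587.6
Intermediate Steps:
F = -2310176/507 (F = 4*(-1144 - 2464/(-507)) = 4*(-1144 - 2464*(-1)/507) = 4*(-1144 - 1*(-2464/507)) = 4*(-1144 + 2464/507) = 4*(-577544/507) = -2310176/507 ≈ -4556.6)
s(31, -31) + F = -31 - 2310176/507 = -2325893/507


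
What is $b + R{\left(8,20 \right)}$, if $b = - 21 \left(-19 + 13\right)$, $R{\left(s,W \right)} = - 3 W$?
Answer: $66$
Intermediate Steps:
$b = 126$ ($b = \left(-21\right) \left(-6\right) = 126$)
$b + R{\left(8,20 \right)} = 126 - 60 = 66$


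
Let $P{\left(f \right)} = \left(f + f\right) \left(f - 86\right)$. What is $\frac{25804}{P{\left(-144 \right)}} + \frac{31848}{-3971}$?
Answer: $- \frac{501785959}{65759760} \approx -7.6306$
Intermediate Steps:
$P{\left(f \right)} = 2 f \left(-86 + f\right)$
$\frac{25804}{P{\left(-144 \right)}} + \frac{31848}{-3971} = \frac{25804}{2 \left(-144\right) \left(-86 - 144\right)} + \frac{31848}{-3971} = \frac{25804}{2 \left(-144\right) \left(-230\right)} + 31848 \left(- \frac{1}{3971}\right) = \frac{25804}{66240} - \frac{31848}{3971} = 25804 \cdot \frac{1}{66240} - \frac{31848}{3971} = \frac{6451}{16560} - \frac{31848}{3971} = - \frac{501785959}{65759760}$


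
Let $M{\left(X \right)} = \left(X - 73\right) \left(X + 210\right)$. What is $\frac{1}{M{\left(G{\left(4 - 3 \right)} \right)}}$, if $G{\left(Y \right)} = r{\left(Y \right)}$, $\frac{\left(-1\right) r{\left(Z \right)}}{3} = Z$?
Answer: $- \frac{1}{15732} \approx -6.3565 \cdot 10^{-5}$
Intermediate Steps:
$r{\left(Z \right)} = - 3 Z$
$G{\left(Y \right)} = - 3 Y$
$M{\left(X \right)} = \left(-73 + X\right) \left(210 + X\right)$
$\frac{1}{M{\left(G{\left(4 - 3 \right)} \right)}} = \frac{1}{-15330 + \left(- 3 \left(4 - 3\right)\right)^{2} + 137 \left(- 3 \left(4 - 3\right)\right)} = \frac{1}{-15330 + \left(\left(-3\right) 1\right)^{2} + 137 \left(\left(-3\right) 1\right)} = \frac{1}{-15330 + \left(-3\right)^{2} + 137 \left(-3\right)} = \frac{1}{-15330 + 9 - 411} = \frac{1}{-15732} = - \frac{1}{15732}$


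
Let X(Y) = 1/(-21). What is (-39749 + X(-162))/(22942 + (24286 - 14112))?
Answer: -417365/347718 ≈ -1.2003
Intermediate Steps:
X(Y) = -1/21
(-39749 + X(-162))/(22942 + (24286 - 14112)) = (-39749 - 1/21)/(22942 + (24286 - 14112)) = -834730/(21*(22942 + 10174)) = -834730/21/33116 = -834730/21*1/33116 = -417365/347718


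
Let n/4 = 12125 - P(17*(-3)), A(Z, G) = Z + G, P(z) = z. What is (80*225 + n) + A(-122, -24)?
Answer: 66558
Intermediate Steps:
A(Z, G) = G + Z
n = 48704 (n = 4*(12125 - 17*(-3)) = 4*(12125 - 1*(-51)) = 4*(12125 + 51) = 4*12176 = 48704)
(80*225 + n) + A(-122, -24) = (80*225 + 48704) + (-24 - 122) = (18000 + 48704) - 146 = 66704 - 146 = 66558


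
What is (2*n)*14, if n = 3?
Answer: 84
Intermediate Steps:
(2*n)*14 = (2*3)*14 = 6*14 = 84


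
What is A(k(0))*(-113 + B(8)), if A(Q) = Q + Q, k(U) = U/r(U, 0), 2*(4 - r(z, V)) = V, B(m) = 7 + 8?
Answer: 0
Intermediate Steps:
B(m) = 15
r(z, V) = 4 - V/2
k(U) = U/4 (k(U) = U/(4 - ½*0) = U/(4 + 0) = U/4)
A(Q) = 2*Q
A(k(0))*(-113 + B(8)) = (2*((¼)*0))*(-113 + 15) = (2*0)*(-98) = 0*(-98) = 0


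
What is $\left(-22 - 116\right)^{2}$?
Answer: $19044$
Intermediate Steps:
$\left(-22 - 116\right)^{2} = \left(-138\right)^{2} = 19044$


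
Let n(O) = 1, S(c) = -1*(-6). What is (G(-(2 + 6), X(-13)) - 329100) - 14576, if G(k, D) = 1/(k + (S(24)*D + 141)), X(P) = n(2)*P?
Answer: -18902179/55 ≈ -3.4368e+5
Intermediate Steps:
S(c) = 6
X(P) = P (X(P) = 1*P = P)
G(k, D) = 1/(141 + k + 6*D) (G(k, D) = 1/(k + (6*D + 141)) = 1/(k + (141 + 6*D)) = 1/(141 + k + 6*D))
(G(-(2 + 6), X(-13)) - 329100) - 14576 = (1/(141 - (2 + 6) + 6*(-13)) - 329100) - 14576 = (1/(141 - 1*8 - 78) - 329100) - 14576 = (1/(141 - 8 - 78) - 329100) - 14576 = (1/55 - 329100) - 14576 = -18100499/55 - 14576 = -18902179/55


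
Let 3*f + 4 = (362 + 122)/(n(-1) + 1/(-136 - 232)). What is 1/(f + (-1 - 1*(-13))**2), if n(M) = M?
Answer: -1107/20180 ≈ -0.054856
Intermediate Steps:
f = -179588/1107 (f = -4/3 + ((362 + 122)/(-1 + 1/(-136 - 232)))/3 = -4/3 + (484/(-1 + 1/(-368)))/3 = -4/3 + (484/(-1 - 1/368))/3 = -4/3 + (484/(-369/368))/3 = -4/3 + (484*(-368/369))/3 = -4/3 + (1/3)*(-178112/369) = -4/3 - 178112/1107 = -179588/1107 ≈ -162.23)
1/(f + (-1 - 1*(-13))**2) = 1/(-179588/1107 + (-1 - 1*(-13))**2) = 1/(-179588/1107 + (-1 + 13)**2) = 1/(-179588/1107 + 12**2) = 1/(-179588/1107 + 144) = 1/(-20180/1107) = -1107/20180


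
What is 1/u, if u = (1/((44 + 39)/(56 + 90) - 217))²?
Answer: 998496801/21316 ≈ 46843.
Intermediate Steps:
u = 21316/998496801 (u = (1/(83/146 - 217))² = (1/(-31599/146))² = (-146/31599)² = 21316/998496801 ≈ 2.1348e-5)
1/u = 1/(21316/998496801) = 998496801/21316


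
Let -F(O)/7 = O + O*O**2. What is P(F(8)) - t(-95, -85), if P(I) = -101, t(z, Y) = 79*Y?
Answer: 6614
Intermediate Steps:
F(O) = -7*O - 7*O**3 (F(O) = -7*(O + O*O**2) = -7*(O + O**3) = -7*O - 7*O**3)
P(F(8)) - t(-95, -85) = -101 - 79*(-85) = -101 - 1*(-6715) = -101 + 6715 = 6614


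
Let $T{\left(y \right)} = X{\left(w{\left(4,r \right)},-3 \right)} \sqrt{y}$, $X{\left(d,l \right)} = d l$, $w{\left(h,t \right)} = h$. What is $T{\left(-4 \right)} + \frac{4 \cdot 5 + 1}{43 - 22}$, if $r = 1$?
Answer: $1 - 24 i \approx 1.0 - 24.0 i$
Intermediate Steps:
$T{\left(y \right)} = - 12 \sqrt{y}$ ($T{\left(y \right)} = 4 \left(-3\right) \sqrt{y} = - 12 \sqrt{y}$)
$T{\left(-4 \right)} + \frac{4 \cdot 5 + 1}{43 - 22} = - 12 \sqrt{-4} + \frac{4 \cdot 5 + 1}{43 - 22} = - 12 \cdot 2 i + \frac{20 + 1}{21} = - 24 i + \frac{1}{21} \cdot 21 = - 24 i + 1 = 1 - 24 i$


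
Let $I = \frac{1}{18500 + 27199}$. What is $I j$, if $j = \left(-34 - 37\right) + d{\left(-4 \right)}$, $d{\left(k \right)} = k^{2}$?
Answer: $- \frac{55}{45699} \approx -0.0012035$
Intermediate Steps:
$I = \frac{1}{45699} \approx 2.1882 \cdot 10^{-5}$
$j = -55$ ($j = \left(-34 - 37\right) + \left(-4\right)^{2} = \left(-34 - 37\right) + 16 = -71 + 16 = -55$)
$I j = \frac{1}{45699} \left(-55\right) = - \frac{55}{45699}$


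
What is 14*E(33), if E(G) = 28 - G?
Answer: -70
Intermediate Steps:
14*E(33) = 14*(28 - 1*33) = 14*(28 - 33) = 14*(-5) = -70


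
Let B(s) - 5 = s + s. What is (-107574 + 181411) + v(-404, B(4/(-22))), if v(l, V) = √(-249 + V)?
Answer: 73837 + 8*I*√462/11 ≈ 73837.0 + 15.632*I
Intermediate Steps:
B(s) = 5 + 2*s (B(s) = 5 + (s + s) = 5 + 2*s)
(-107574 + 181411) + v(-404, B(4/(-22))) = (-107574 + 181411) + √(-249 + (5 + 2*(4/(-22)))) = 73837 + √(-249 + (5 + 2*(4*(-1/22)))) = 73837 + √(-249 + (5 + 2*(-2/11))) = 73837 + √(-249 + (5 - 4/11)) = 73837 + √(-249 + 51/11) = 73837 + √(-2688/11) = 73837 + 8*I*√462/11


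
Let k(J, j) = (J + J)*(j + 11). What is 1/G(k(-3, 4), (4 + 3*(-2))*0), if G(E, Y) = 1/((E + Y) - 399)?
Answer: -489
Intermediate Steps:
k(J, j) = 2*J*(11 + j) (k(J, j) = (2*J)*(11 + j) = 2*J*(11 + j))
G(E, Y) = 1/(-399 + E + Y)
1/G(k(-3, 4), (4 + 3*(-2))*0) = 1/(1/(-399 + 2*(-3)*(11 + 4) + (4 + 3*(-2))*0)) = 1/(1/(-399 + 2*(-3)*15 + (4 - 6)*0)) = 1/(1/(-399 - 90 - 2*0)) = 1/(1/(-399 - 90 + 0)) = 1/(1/(-489)) = 1/(-1/489) = -489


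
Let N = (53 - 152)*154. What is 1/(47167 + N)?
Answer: 1/31921 ≈ 3.1327e-5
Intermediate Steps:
N = -15246 (N = -99*154 = -15246)
1/(47167 + N) = 1/(47167 - 15246) = 1/31921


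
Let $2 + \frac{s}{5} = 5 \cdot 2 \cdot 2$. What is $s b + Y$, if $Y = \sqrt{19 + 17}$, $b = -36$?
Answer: $-3234$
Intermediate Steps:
$Y = 6$ ($Y = \sqrt{36} = 6$)
$s = 90$ ($s = -10 + 5 \cdot 5 \cdot 2 \cdot 2 = -10 + 5 \cdot 10 \cdot 2 = -10 + 5 \cdot 20 = -10 + 100 = 90$)
$s b + Y = 90 \left(-36\right) + 6 = -3240 + 6 = -3234$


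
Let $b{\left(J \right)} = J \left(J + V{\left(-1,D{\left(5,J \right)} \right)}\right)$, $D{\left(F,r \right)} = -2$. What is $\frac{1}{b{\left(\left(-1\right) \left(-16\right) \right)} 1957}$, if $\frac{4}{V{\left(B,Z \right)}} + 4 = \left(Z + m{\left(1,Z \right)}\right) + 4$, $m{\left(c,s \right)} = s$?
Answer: $\frac{1}{469680} \approx 2.1291 \cdot 10^{-6}$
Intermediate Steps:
$V{\left(B,Z \right)} = \frac{2}{Z}$ ($V{\left(B,Z \right)} = \frac{4}{-4 + \left(\left(Z + Z\right) + 4\right)} = \frac{4}{-4 + \left(2 Z + 4\right)} = \frac{4}{-4 + \left(4 + 2 Z\right)} = \frac{4}{2 Z} = 4 \frac{1}{2 Z} = \frac{2}{Z}$)
$b{\left(J \right)} = J \left(-1 + J\right)$ ($b{\left(J \right)} = J \left(J + \frac{2}{-2}\right) = J \left(J + 2 \left(- \frac{1}{2}\right)\right) = J \left(J - 1\right) = J \left(-1 + J\right)$)
$\frac{1}{b{\left(\left(-1\right) \left(-16\right) \right)} 1957} = \frac{1}{\left(-1\right) \left(-16\right) \left(-1 - -16\right) 1957} = \frac{1}{16 \left(-1 + 16\right) 1957} = \frac{1}{16 \cdot 15 \cdot 1957} = \frac{1}{240 \cdot 1957} = \frac{1}{469680}$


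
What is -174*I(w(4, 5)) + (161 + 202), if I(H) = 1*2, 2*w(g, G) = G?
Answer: 15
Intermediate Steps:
w(g, G) = G/2
I(H) = 2
-174*I(w(4, 5)) + (161 + 202) = -174*2 + (161 + 202) = -348 + 363 = 15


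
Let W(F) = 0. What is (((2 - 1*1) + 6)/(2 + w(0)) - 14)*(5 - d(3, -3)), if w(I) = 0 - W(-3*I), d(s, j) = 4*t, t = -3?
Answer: -357/2 ≈ -178.50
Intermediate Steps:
d(s, j) = -12 (d(s, j) = 4*(-3) = -12)
w(I) = 0 (w(I) = 0 - 1*0 = 0 + 0 = 0)
(((2 - 1*1) + 6)/(2 + w(0)) - 14)*(5 - d(3, -3)) = (((2 - 1*1) + 6)/(2 + 0) - 14)*(5 - 1*(-12)) = (((2 - 1) + 6)/2 - 14)*(5 + 12) = ((1 + 6)*(½) - 14)*17 = (7*(½) - 14)*17 = (7/2 - 14)*17 = -21/2*17 = -357/2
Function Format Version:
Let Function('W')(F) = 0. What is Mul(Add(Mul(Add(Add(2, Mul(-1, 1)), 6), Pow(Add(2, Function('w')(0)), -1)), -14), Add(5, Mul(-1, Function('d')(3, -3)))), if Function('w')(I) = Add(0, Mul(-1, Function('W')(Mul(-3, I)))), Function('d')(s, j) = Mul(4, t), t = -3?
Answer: Rational(-357, 2) ≈ -178.50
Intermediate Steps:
Function('d')(s, j) = -12 (Function('d')(s, j) = Mul(4, -3) = -12)
Function('w')(I) = 0 (Function('w')(I) = Add(0, Mul(-1, 0)) = Add(0, 0) = 0)
Mul(Add(Mul(Add(Add(2, Mul(-1, 1)), 6), Pow(Add(2, Function('w')(0)), -1)), -14), Add(5, Mul(-1, Function('d')(3, -3)))) = Mul(Add(Mul(Add(Add(2, Mul(-1, 1)), 6), Pow(Add(2, 0), -1)), -14), Add(5, Mul(-1, -12))) = Mul(Add(Mul(Add(Add(2, -1), 6), Pow(2, -1)), -14), Add(5, 12)) = Mul(Add(Mul(Add(1, 6), Rational(1, 2)), -14), 17) = Mul(Add(Mul(7, Rational(1, 2)), -14), 17) = Mul(Add(Rational(7, 2), -14), 17) = Mul(Rational(-21, 2), 17) = Rational(-357, 2)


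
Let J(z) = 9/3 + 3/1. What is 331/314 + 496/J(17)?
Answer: 78865/942 ≈ 83.721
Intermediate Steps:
J(z) = 6 (J(z) = 9*(1/3) + 3*1 = 3 + 3 = 6)
331/314 + 496/J(17) = 331/314 + 496/6 = 331*(1/314) + 496*(1/6) = 331/314 + 248/3 = 78865/942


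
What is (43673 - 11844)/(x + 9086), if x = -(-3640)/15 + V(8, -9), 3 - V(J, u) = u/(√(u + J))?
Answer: 2673158565/783720754 + 2578149*I/783720754 ≈ 3.4109 + 0.0032896*I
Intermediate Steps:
V(J, u) = 3 - u/√(J + u) (V(J, u) = 3 - u/(√(u + J)) = 3 - u/(√(J + u)) = 3 - u/√(J + u))
x = 737/3 - 9*I (x = -(-3640)/15 + (3 - 1*(-9)/√(8 - 9)) = -(-3640)/15 + (3 - 1*(-9)/√(-1)) = -91*(-8/3) + (3 - 1*(-9)*(-I)) = 728/3 + (3 - 9*I) = 737/3 - 9*I ≈ 245.67 - 9.0*I)
(43673 - 11844)/(x + 9086) = (43673 - 11844)/((737/3 - 9*I) + 9086) = 31829/(27995/3 - 9*I) = 31829*(9*(27995/3 + 9*I)/783720754) = 286461*(27995/3 + 9*I)/783720754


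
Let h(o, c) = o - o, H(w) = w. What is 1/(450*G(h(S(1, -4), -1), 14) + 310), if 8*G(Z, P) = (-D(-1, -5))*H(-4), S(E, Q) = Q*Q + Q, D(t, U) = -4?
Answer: -1/590 ≈ -0.0016949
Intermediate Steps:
S(E, Q) = Q + Q² (S(E, Q) = Q² + Q = Q + Q²)
h(o, c) = 0
G(Z, P) = -2 (G(Z, P) = (-1*(-4)*(-4))/8 = (4*(-4))/8 = (⅛)*(-16) = -2)
1/(450*G(h(S(1, -4), -1), 14) + 310) = 1/(450*(-2) + 310) = 1/(-900 + 310) = 1/(-590) = -1/590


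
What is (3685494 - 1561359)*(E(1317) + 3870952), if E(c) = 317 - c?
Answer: 8220300491520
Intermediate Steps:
(3685494 - 1561359)*(E(1317) + 3870952) = (3685494 - 1561359)*((317 - 1*1317) + 3870952) = 2124135*((317 - 1317) + 3870952) = 2124135*(-1000 + 3870952) = 2124135*3869952 = 8220300491520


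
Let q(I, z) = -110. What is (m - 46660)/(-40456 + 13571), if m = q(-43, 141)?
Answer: 9354/5377 ≈ 1.7396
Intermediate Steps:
m = -110
(m - 46660)/(-40456 + 13571) = (-110 - 46660)/(-40456 + 13571) = -46770/(-26885) = -46770*(-1/26885) = 9354/5377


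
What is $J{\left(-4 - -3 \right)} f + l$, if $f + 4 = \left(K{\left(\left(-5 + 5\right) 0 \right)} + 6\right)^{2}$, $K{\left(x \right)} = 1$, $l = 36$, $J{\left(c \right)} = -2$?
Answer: $-54$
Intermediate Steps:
$f = 45$ ($f = -4 + \left(1 + 6\right)^{2} = -4 + 7^{2} = -4 + 49 = 45$)
$J{\left(-4 - -3 \right)} f + l = \left(-2\right) 45 + 36 = -90 + 36 = -54$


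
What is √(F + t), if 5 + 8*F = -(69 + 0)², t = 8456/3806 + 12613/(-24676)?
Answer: I*√81869541843953611/11739607 ≈ 24.373*I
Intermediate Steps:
t = 80327589/46958428 (t = 8456*(1/3806) + 12613*(-1/24676) = 4228/1903 - 12613/24676 = 80327589/46958428 ≈ 1.7106)
F = -2383/4 (F = -5/8 + (-(69 + 0)²)/8 = -5/8 + (-1*69²)/8 = -5/8 + (-1*4761)/8 = -5/8 + (⅛)*(-4761) = -5/8 - 4761/8 = -2383/4 ≈ -595.75)
√(F + t) = √(-2383/4 + 80327589/46958428) = √(-6973788973/11739607) = I*√81869541843953611/11739607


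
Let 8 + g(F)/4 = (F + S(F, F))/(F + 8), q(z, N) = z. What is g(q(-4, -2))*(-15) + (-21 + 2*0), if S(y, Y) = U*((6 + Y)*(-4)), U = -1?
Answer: 399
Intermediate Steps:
S(y, Y) = 24 + 4*Y (S(y, Y) = -(6 + Y)*(-4) = -(-24 - 4*Y) = 24 + 4*Y)
g(F) = -32 + 4*(24 + 5*F)/(8 + F) (g(F) = -32 + 4*((F + (24 + 4*F))/(F + 8)) = -32 + 4*((24 + 5*F)/(8 + F)) = -32 + 4*(24 + 5*F)/(8 + F))
g(q(-4, -2))*(-15) + (-21 + 2*0) = (4*(-40 - 3*(-4))/(8 - 4))*(-15) + (-21 + 2*0) = (4*(-40 + 12)/4)*(-15) + (-21 + 0) = (4*(¼)*(-28))*(-15) - 21 = -28*(-15) - 21 = 420 - 21 = 399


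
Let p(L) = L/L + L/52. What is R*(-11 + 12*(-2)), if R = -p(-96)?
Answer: -385/13 ≈ -29.615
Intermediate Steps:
p(L) = 1 + L/52 (p(L) = 1 + L*(1/52) = 1 + L/52)
R = 11/13 (R = -(1 + (1/52)*(-96)) = -(1 - 24/13) = -1*(-11/13) = 11/13 ≈ 0.84615)
R*(-11 + 12*(-2)) = 11*(-11 + 12*(-2))/13 = 11*(-11 - 24)/13 = (11/13)*(-35) = -385/13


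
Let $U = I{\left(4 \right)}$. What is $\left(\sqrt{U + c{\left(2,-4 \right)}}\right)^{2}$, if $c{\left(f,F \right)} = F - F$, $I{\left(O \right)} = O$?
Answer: $4$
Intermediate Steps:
$U = 4$
$c{\left(f,F \right)} = 0$
$\left(\sqrt{U + c{\left(2,-4 \right)}}\right)^{2} = \left(\sqrt{4 + 0}\right)^{2} = \left(\sqrt{4}\right)^{2} = 2^{2} = 4$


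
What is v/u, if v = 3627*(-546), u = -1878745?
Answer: 1980342/1878745 ≈ 1.0541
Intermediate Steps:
v = -1980342
v/u = -1980342/(-1878745) = -1980342*(-1/1878745) = 1980342/1878745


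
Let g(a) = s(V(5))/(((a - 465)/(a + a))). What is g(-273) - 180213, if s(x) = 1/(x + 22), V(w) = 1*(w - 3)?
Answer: -531988685/2952 ≈ -1.8021e+5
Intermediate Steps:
V(w) = -3 + w (V(w) = 1*(-3 + w) = -3 + w)
s(x) = 1/(22 + x)
g(a) = a/(12*(-465 + a)) (g(a) = 1/((22 + (-3 + 5))*(((a - 465)/(a + a)))) = 1/((22 + 2)*(((-465 + a)/((2*a))))) = 1/(24*(((-465 + a)*(1/(2*a))))) = 1/(24*(((-465 + a)/(2*a)))) = (2*a/(-465 + a))/24 = a/(12*(-465 + a)))
g(-273) - 180213 = (1/12)*(-273)/(-465 - 273) - 180213 = (1/12)*(-273)/(-738) - 180213 = (1/12)*(-273)*(-1/738) - 180213 = 91/2952 - 180213 = -531988685/2952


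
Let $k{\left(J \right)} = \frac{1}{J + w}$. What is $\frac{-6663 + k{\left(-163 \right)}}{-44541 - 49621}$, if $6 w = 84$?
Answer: $\frac{496394}{7015069} \approx 0.070761$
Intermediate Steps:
$w = 14$ ($w = \frac{1}{6} \cdot 84 = 14$)
$k{\left(J \right)} = \frac{1}{14 + J}$ ($k{\left(J \right)} = \frac{1}{J + 14} = \frac{1}{14 + J}$)
$\frac{-6663 + k{\left(-163 \right)}}{-44541 - 49621} = \frac{-6663 + \frac{1}{14 - 163}}{-44541 - 49621} = \frac{-6663 + \frac{1}{-149}}{-94162} = \left(-6663 - \frac{1}{149}\right) \left(- \frac{1}{94162}\right) = \left(- \frac{992788}{149}\right) \left(- \frac{1}{94162}\right) = \frac{496394}{7015069}$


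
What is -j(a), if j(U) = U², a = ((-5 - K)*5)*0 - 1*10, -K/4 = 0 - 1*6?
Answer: -100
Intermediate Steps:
K = 24 (K = -4*(0 - 1*6) = -4*(0 - 6) = -4*(-6) = 24)
a = -10 (a = ((-5 - 1*24)*5)*0 - 1*10 = ((-5 - 24)*5)*0 - 10 = -29*5*0 - 10 = -145*0 - 10 = 0 - 10 = -10)
-j(a) = -1*(-10)² = -1*100 = -100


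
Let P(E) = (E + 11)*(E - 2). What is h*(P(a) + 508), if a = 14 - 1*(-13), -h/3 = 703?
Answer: -3074922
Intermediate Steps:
h = -2109 (h = -3*703 = -2109)
a = 27 (a = 14 + 13 = 27)
P(E) = (-2 + E)*(11 + E) (P(E) = (11 + E)*(-2 + E) = (-2 + E)*(11 + E))
h*(P(a) + 508) = -2109*((-22 + 27² + 9*27) + 508) = -2109*((-22 + 729 + 243) + 508) = -2109*(950 + 508) = -2109*1458 = -3074922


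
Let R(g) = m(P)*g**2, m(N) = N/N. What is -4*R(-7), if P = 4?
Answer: -196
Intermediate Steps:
m(N) = 1
R(g) = g**2 (R(g) = 1*g**2 = g**2)
-4*R(-7) = -4*(-7)**2 = -4*49 = -196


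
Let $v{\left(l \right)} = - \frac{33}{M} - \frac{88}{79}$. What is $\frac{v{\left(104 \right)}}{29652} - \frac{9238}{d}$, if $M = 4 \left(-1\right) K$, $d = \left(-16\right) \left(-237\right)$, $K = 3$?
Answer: $- \frac{22826581}{9370032} \approx -2.4361$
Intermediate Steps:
$d = 3792$
$M = -12$ ($M = 4 \left(-1\right) 3 = \left(-4\right) 3 = -12$)
$v{\left(l \right)} = \frac{517}{316}$ ($v{\left(l \right)} = - \frac{33}{-12} - \frac{88}{79} = \left(-33\right) \left(- \frac{1}{12}\right) - \frac{88}{79} = \frac{11}{4} - \frac{88}{79} = \frac{517}{316}$)
$\frac{v{\left(104 \right)}}{29652} - \frac{9238}{d} = \frac{517}{316 \cdot 29652} - \frac{9238}{3792} = \frac{517}{316} \cdot \frac{1}{29652} - \frac{4619}{1896} = \frac{517}{9370032} - \frac{4619}{1896} = - \frac{22826581}{9370032}$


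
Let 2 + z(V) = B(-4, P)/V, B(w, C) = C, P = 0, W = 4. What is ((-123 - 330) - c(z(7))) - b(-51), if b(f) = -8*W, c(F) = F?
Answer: -419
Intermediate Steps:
z(V) = -2 (z(V) = -2 + 0/V = -2 + 0 = -2)
b(f) = -32 (b(f) = -8*4 = -32)
((-123 - 330) - c(z(7))) - b(-51) = ((-123 - 330) - 1*(-2)) - 1*(-32) = (-453 + 2) + 32 = -451 + 32 = -419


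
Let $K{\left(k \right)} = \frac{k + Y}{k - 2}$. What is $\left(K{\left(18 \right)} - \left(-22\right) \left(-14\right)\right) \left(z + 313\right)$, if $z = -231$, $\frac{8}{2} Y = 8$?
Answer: $- \frac{50307}{2} \approx -25154.0$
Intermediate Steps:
$Y = 2$ ($Y = \frac{1}{4} \cdot 8 = 2$)
$K{\left(k \right)} = \frac{2 + k}{-2 + k}$ ($K{\left(k \right)} = \frac{k + 2}{k - 2} = \frac{2 + k}{-2 + k}$)
$\left(K{\left(18 \right)} - \left(-22\right) \left(-14\right)\right) \left(z + 313\right) = \left(\frac{2 + 18}{-2 + 18} - \left(-22\right) \left(-14\right)\right) \left(-231 + 313\right) = \left(\frac{1}{16} \cdot 20 - 308\right) 82 = \left(\frac{5}{4} - 308\right) 82 = \left(- \frac{1227}{4}\right) 82 = - \frac{50307}{2}$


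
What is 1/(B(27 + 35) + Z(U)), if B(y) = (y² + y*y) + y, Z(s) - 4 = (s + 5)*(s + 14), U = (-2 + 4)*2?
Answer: 1/7916 ≈ 0.00012633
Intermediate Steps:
U = 4 (U = 2*2 = 4)
Z(s) = 4 + (5 + s)*(14 + s) (Z(s) = 4 + (s + 5)*(s + 14) = 4 + (5 + s)*(14 + s))
B(y) = y + 2*y² (B(y) = (y² + y²) + y = 2*y² + y = y + 2*y²)
1/(B(27 + 35) + Z(U)) = 1/((27 + 35)*(1 + 2*(27 + 35)) + (74 + 4² + 19*4)) = 1/(62*(1 + 2*62) + (74 + 16 + 76)) = 1/(62*(1 + 124) + 166) = 1/(62*125 + 166) = 1/(7750 + 166) = 1/7916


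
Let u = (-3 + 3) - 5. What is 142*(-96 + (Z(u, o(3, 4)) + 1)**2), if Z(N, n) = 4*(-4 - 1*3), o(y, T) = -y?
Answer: 89886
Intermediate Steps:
u = -5 (u = 0 - 5 = -5)
Z(N, n) = -28 (Z(N, n) = 4*(-4 - 3) = 4*(-7) = -28)
142*(-96 + (Z(u, o(3, 4)) + 1)**2) = 142*(-96 + (-28 + 1)**2) = 142*(-96 + (-27)**2) = 142*(-96 + 729) = 142*633 = 89886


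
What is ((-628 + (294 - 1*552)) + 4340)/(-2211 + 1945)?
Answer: -1727/133 ≈ -12.985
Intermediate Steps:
((-628 + (294 - 1*552)) + 4340)/(-2211 + 1945) = ((-628 + (294 - 552)) + 4340)/(-266) = ((-628 - 258) + 4340)*(-1/266) = (-886 + 4340)*(-1/266) = 3454*(-1/266) = -1727/133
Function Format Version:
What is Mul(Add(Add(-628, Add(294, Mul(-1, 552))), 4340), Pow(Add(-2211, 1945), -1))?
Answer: Rational(-1727, 133) ≈ -12.985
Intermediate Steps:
Mul(Add(Add(-628, Add(294, Mul(-1, 552))), 4340), Pow(Add(-2211, 1945), -1)) = Mul(Add(Add(-628, Add(294, -552)), 4340), Pow(-266, -1)) = Mul(Add(Add(-628, -258), 4340), Rational(-1, 266)) = Mul(Add(-886, 4340), Rational(-1, 266)) = Mul(3454, Rational(-1, 266)) = Rational(-1727, 133)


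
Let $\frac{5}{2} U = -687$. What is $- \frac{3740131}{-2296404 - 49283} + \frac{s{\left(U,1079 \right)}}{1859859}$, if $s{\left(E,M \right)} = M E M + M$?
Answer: $- \frac{3717525164062048}{21813235390665} \approx -170.43$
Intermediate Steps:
$U = - \frac{1374}{5}$ ($U = \frac{2}{5} \left(-687\right) = - \frac{1374}{5} \approx -274.8$)
$s{\left(E,M \right)} = M + E M^{2}$ ($s{\left(E,M \right)} = E M M + M = E M^{2} + M = M + E M^{2}$)
$- \frac{3740131}{-2296404 - 49283} + \frac{s{\left(U,1079 \right)}}{1859859} = - \frac{3740131}{-2296404 - 49283} + \frac{1079 \left(1 - \frac{1482546}{5}\right)}{1859859} = - \frac{3740131}{-2296404 - 49283} + 1079 \left(1 - \frac{1482546}{5}\right) \frac{1}{1859859} = - \frac{3740131}{-2345687} + 1079 \left(- \frac{1482541}{5}\right) \frac{1}{1859859} = \left(-3740131\right) \left(- \frac{1}{2345687}\right) - \frac{1599661739}{9299295} = \frac{3740131}{2345687} - \frac{1599661739}{9299295} = - \frac{3717525164062048}{21813235390665}$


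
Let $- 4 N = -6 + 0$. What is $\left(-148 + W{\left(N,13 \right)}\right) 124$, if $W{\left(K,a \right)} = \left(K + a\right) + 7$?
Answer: $-15686$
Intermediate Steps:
$N = \frac{3}{2}$ ($N = - \frac{-6 + 0}{4} = \left(- \frac{1}{4}\right) \left(-6\right) = \frac{3}{2} \approx 1.5$)
$W{\left(K,a \right)} = 7 + K + a$
$\left(-148 + W{\left(N,13 \right)}\right) 124 = \left(-148 + \left(7 + \frac{3}{2} + 13\right)\right) 124 = \left(-148 + \frac{43}{2}\right) 124 = \left(- \frac{253}{2}\right) 124 = -15686$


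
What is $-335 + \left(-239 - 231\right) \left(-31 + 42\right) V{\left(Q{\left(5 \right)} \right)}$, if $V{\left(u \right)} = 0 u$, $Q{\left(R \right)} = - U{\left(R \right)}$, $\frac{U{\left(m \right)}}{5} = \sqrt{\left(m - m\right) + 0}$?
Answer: $-335$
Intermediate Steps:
$U{\left(m \right)} = 0$ ($U{\left(m \right)} = 5 \sqrt{\left(m - m\right) + 0} = 5 \sqrt{0 + 0} = 5 \sqrt{0} = 5 \cdot 0 = 0$)
$Q{\left(R \right)} = 0$ ($Q{\left(R \right)} = \left(-1\right) 0 = 0$)
$V{\left(u \right)} = 0$
$-335 + \left(-239 - 231\right) \left(-31 + 42\right) V{\left(Q{\left(5 \right)} \right)} = -335 + \left(-239 - 231\right) \left(-31 + 42\right) 0 = -335 + \left(-470\right) 11 \cdot 0 = -335 - 0 = -335 + 0 = -335$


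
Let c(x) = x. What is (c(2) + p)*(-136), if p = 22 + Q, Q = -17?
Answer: -952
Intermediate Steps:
p = 5 (p = 22 - 17 = 5)
(c(2) + p)*(-136) = (2 + 5)*(-136) = 7*(-136) = -952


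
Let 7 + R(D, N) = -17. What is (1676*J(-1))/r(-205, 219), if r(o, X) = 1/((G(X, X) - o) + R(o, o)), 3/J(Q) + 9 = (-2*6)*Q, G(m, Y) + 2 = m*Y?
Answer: 80682640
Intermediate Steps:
G(m, Y) = -2 + Y*m (G(m, Y) = -2 + m*Y = -2 + Y*m)
R(D, N) = -24 (R(D, N) = -7 - 17 = -24)
J(Q) = 3/(-9 - 12*Q) (J(Q) = 3/(-9 + (-2*6)*Q) = 3/(-9 - 12*Q))
r(o, X) = 1/(-26 + X² - o) (r(o, X) = 1/(((-2 + X*X) - o) - 24) = 1/(((-2 + X²) - o) - 24) = 1/((-2 + X² - o) - 24) = 1/(-26 + X² - o))
(1676*J(-1))/r(-205, 219) = (1676*(-1/(3 + 4*(-1))))/((-1/(26 - 205 - 1*219²))) = (1676*(-1/(3 - 4)))/((-1/(26 - 205 - 1*47961))) = (1676*(-1/(-1)))/((-1/(26 - 205 - 47961))) = (1676*(-1*(-1)))/((-1/(-48140))) = (1676*1)/((-1*(-1/48140))) = 1676/(1/48140) = 1676*48140 = 80682640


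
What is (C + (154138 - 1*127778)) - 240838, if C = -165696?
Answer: -380174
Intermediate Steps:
(C + (154138 - 1*127778)) - 240838 = (-165696 + (154138 - 1*127778)) - 240838 = (-165696 + (154138 - 127778)) - 240838 = (-165696 + 26360) - 240838 = -139336 - 240838 = -380174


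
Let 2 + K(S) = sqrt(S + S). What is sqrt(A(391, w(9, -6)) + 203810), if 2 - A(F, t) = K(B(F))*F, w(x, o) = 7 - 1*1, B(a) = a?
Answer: sqrt(204594 - 391*sqrt(782)) ≈ 440.07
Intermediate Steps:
K(S) = -2 + sqrt(2)*sqrt(S) (K(S) = -2 + sqrt(S + S) = -2 + sqrt(2*S) = -2 + sqrt(2)*sqrt(S))
w(x, o) = 6 (w(x, o) = 7 - 1 = 6)
A(F, t) = 2 - F*(-2 + sqrt(2)*sqrt(F)) (A(F, t) = 2 - (-2 + sqrt(2)*sqrt(F))*F = 2 - F*(-2 + sqrt(2)*sqrt(F)))
sqrt(A(391, w(9, -6)) + 203810) = sqrt((2 - 1*391*(-2 + sqrt(2)*sqrt(391))) + 203810) = sqrt((2 - 1*391*(-2 + sqrt(782))) + 203810) = sqrt((2 + (782 - 391*sqrt(782))) + 203810) = sqrt((784 - 391*sqrt(782)) + 203810) = sqrt(204594 - 391*sqrt(782))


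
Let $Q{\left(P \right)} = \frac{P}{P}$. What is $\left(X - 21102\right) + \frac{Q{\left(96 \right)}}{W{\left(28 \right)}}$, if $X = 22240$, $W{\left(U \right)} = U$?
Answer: $\frac{31865}{28} \approx 1138.0$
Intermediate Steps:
$Q{\left(P \right)} = 1$
$\left(X - 21102\right) + \frac{Q{\left(96 \right)}}{W{\left(28 \right)}} = \left(22240 - 21102\right) + 1 \cdot \frac{1}{28} = 1138 + 1 \cdot \frac{1}{28} = 1138 + \frac{1}{28} = \frac{31865}{28}$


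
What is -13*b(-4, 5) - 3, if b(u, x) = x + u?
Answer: -16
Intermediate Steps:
b(u, x) = u + x
-13*b(-4, 5) - 3 = -13*(-4 + 5) - 3 = -13*1 - 3 = -13 - 3 = -16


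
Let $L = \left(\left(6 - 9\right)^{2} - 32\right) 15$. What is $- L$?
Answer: $345$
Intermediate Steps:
$L = -345$ ($L = \left(\left(6 - 9\right)^{2} - 32\right) 15 = \left(\left(-3\right)^{2} - 32\right) 15 = \left(9 - 32\right) 15 = \left(-23\right) 15 = -345$)
$- L = \left(-1\right) \left(-345\right) = 345$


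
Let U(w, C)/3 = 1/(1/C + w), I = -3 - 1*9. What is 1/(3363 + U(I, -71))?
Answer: 853/2868426 ≈ 0.00029738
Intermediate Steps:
I = -12 (I = -3 - 9 = -12)
U(w, C) = 3/(w + 1/C) (U(w, C) = 3/(1/C + w) = 3/(w + 1/C))
1/(3363 + U(I, -71)) = 1/(3363 + 3*(-71)/(1 - 71*(-12))) = 1/(3363 + 3*(-71)/(1 + 852)) = 1/(3363 + 3*(-71)/853) = 1/(3363 + 3*(-71)*(1/853)) = 1/(3363 - 213/853) = 1/(2868426/853) = 853/2868426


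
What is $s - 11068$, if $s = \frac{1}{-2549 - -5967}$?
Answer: $- \frac{37830423}{3418} \approx -11068.0$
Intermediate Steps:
$s = \frac{1}{3418}$ ($s = \frac{1}{-2549 + \left(-18 + 5985\right)} = \frac{1}{-2549 + 5967} = \frac{1}{3418} \approx 0.00029257$)
$s - 11068 = \frac{1}{3418} - 11068 = - \frac{37830423}{3418}$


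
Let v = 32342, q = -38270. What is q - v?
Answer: -70612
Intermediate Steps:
q - v = -38270 - 1*32342 = -38270 - 32342 = -70612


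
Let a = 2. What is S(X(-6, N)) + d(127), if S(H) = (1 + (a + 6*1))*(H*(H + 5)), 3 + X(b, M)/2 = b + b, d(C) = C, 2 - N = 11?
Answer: 6877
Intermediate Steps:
N = -9 (N = 2 - 1*11 = 2 - 11 = -9)
X(b, M) = -6 + 4*b (X(b, M) = -6 + 2*(b + b) = -6 + 2*(2*b) = -6 + 4*b)
S(H) = 9*H*(5 + H) (S(H) = (1 + (2 + 6*1))*(H*(H + 5)) = (1 + (2 + 6))*(H*(5 + H)) = (1 + 8)*(H*(5 + H)) = 9*(H*(5 + H)) = 9*H*(5 + H))
S(X(-6, N)) + d(127) = 9*(-6 + 4*(-6))*(5 + (-6 + 4*(-6))) + 127 = 9*(-6 - 24)*(5 + (-6 - 24)) + 127 = 9*(-30)*(5 - 30) + 127 = 9*(-30)*(-25) + 127 = 6750 + 127 = 6877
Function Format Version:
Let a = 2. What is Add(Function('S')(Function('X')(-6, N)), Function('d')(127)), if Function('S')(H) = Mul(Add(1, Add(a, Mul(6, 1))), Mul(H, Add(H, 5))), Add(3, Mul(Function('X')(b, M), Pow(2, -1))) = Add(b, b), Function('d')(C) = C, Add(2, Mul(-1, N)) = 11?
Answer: 6877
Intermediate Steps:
N = -9 (N = Add(2, Mul(-1, 11)) = Add(2, -11) = -9)
Function('X')(b, M) = Add(-6, Mul(4, b)) (Function('X')(b, M) = Add(-6, Mul(2, Add(b, b))) = Add(-6, Mul(2, Mul(2, b))) = Add(-6, Mul(4, b)))
Function('S')(H) = Mul(9, H, Add(5, H)) (Function('S')(H) = Mul(Add(1, Add(2, Mul(6, 1))), Mul(H, Add(H, 5))) = Mul(Add(1, Add(2, 6)), Mul(H, Add(5, H))) = Mul(Add(1, 8), Mul(H, Add(5, H))) = Mul(9, Mul(H, Add(5, H))) = Mul(9, H, Add(5, H)))
Add(Function('S')(Function('X')(-6, N)), Function('d')(127)) = Add(Mul(9, Add(-6, Mul(4, -6)), Add(5, Add(-6, Mul(4, -6)))), 127) = Add(Mul(9, Add(-6, -24), Add(5, Add(-6, -24))), 127) = Add(Mul(9, -30, Add(5, -30)), 127) = Add(Mul(9, -30, -25), 127) = Add(6750, 127) = 6877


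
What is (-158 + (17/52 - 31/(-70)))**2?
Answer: 81886973281/3312400 ≈ 24721.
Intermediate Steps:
(-158 + (17/52 - 31/(-70)))**2 = (-158 + (17*(1/52) - 31*(-1/70)))**2 = (-158 + (17/52 + 31/70))**2 = (-158 + 1401/1820)**2 = (-286159/1820)**2 = 81886973281/3312400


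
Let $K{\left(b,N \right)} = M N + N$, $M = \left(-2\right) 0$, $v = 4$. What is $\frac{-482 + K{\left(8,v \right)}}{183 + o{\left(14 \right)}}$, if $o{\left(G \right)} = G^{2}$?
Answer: $- \frac{478}{379} \approx -1.2612$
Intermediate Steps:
$M = 0$
$K{\left(b,N \right)} = N$ ($K{\left(b,N \right)} = 0 N + N = 0 + N = N$)
$\frac{-482 + K{\left(8,v \right)}}{183 + o{\left(14 \right)}} = \frac{-482 + 4}{183 + 14^{2}} = - \frac{478}{183 + 196} = - \frac{478}{379}$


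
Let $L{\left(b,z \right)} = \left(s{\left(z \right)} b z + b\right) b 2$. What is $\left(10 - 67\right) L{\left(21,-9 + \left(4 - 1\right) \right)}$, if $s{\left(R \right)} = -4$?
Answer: $-1256850$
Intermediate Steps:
$L{\left(b,z \right)} = 2 b \left(b - 4 b z\right)$ ($L{\left(b,z \right)} = \left(- 4 b z + b\right) b 2 = \left(b - 4 b z\right) b 2 = b \left(b - 4 b z\right) 2 = 2 b \left(b - 4 b z\right)$)
$\left(10 - 67\right) L{\left(21,-9 + \left(4 - 1\right) \right)} = \left(10 - 67\right) 21^{2} \left(2 - 8 \left(-9 + \left(4 - 1\right)\right)\right) = \left(10 - 67\right) 441 \left(2 - 8 \left(-9 + 3\right)\right) = - 57 \cdot 441 \left(2 - -48\right) = - 57 \cdot 441 \left(2 + 48\right) = - 57 \cdot 441 \cdot 50 = \left(-57\right) 22050 = -1256850$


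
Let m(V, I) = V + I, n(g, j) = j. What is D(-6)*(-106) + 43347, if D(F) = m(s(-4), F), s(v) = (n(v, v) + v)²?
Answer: 37199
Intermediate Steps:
s(v) = 4*v² (s(v) = (v + v)² = (2*v)² = 4*v²)
m(V, I) = I + V
D(F) = 64 + F (D(F) = F + 4*(-4)² = F + 4*16 = F + 64 = 64 + F)
D(-6)*(-106) + 43347 = (64 - 6)*(-106) + 43347 = 58*(-106) + 43347 = -6148 + 43347 = 37199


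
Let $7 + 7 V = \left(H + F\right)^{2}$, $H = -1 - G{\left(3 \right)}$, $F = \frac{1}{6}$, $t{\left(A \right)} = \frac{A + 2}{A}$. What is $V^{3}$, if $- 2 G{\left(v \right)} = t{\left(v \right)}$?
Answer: $-1$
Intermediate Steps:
$t{\left(A \right)} = \frac{2 + A}{A}$
$G{\left(v \right)} = - \frac{2 + v}{2 v}$ ($G{\left(v \right)} = - \frac{\frac{1}{v} \left(2 + v\right)}{2} = - \frac{2 + v}{2 v}$)
$F = \frac{1}{6} \approx 0.16667$
$H = - \frac{1}{6}$ ($H = -1 - \frac{-2 - 3}{2 \cdot 3} = -1 - \frac{1}{2} \cdot \frac{1}{3} \left(-2 - 3\right) = -1 - \frac{1}{2} \cdot \frac{1}{3} \left(-5\right) = -1 - - \frac{5}{6} = -1 + \frac{5}{6} = - \frac{1}{6} \approx -0.16667$)
$V = -1$ ($V = -1 + \frac{\left(- \frac{1}{6} + \frac{1}{6}\right)^{2}}{7} = -1 + \frac{0^{2}}{7} = -1 + \frac{1}{7} \cdot 0 = -1 + 0 = -1$)
$V^{3} = \left(-1\right)^{3} = -1$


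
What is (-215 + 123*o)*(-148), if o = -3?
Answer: 86432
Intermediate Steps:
(-215 + 123*o)*(-148) = (-215 + 123*(-3))*(-148) = (-215 - 369)*(-148) = -584*(-148) = 86432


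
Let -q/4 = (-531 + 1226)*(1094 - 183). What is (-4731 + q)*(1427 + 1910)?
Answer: -8467006807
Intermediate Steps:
q = -2532580 (q = -4*(-531 + 1226)*(1094 - 183) = -2780*911 = -4*633145 = -2532580)
(-4731 + q)*(1427 + 1910) = (-4731 - 2532580)*(1427 + 1910) = -2537311*3337 = -8467006807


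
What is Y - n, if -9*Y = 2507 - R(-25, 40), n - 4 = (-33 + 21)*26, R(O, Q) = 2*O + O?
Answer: 190/9 ≈ 21.111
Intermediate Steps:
R(O, Q) = 3*O
n = -308 (n = 4 + (-33 + 21)*26 = 4 - 12*26 = 4 - 312 = -308)
Y = -2582/9 (Y = -(2507 - 3*(-25))/9 = -(2507 - 1*(-75))/9 = -(2507 + 75)/9 = -⅑*2582 = -2582/9 ≈ -286.89)
Y - n = -2582/9 - 1*(-308) = -2582/9 + 308 = 190/9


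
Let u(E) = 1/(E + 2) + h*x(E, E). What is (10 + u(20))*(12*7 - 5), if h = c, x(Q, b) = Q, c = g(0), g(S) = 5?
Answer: 191259/22 ≈ 8693.6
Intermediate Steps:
c = 5
h = 5
u(E) = 1/(2 + E) + 5*E (u(E) = 1/(E + 2) + 5*E = 1/(2 + E) + 5*E)
(10 + u(20))*(12*7 - 5) = (10 + (1 + 5*20² + 10*20)/(2 + 20))*(12*7 - 5) = (10 + (1 + 5*400 + 200)/22)*(84 - 5) = (10 + (1 + 2000 + 200)/22)*79 = (10 + (1/22)*2201)*79 = (10 + 2201/22)*79 = (2421/22)*79 = 191259/22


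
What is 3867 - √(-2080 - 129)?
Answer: 3867 - 47*I ≈ 3867.0 - 47.0*I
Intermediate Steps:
3867 - √(-2080 - 129) = 3867 - √(-2209) = 3867 - 47*I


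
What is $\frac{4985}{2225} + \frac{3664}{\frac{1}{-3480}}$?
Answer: $- \frac{5674069403}{445} \approx -1.2751 \cdot 10^{7}$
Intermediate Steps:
$\frac{4985}{2225} + \frac{3664}{\frac{1}{-3480}} = 4985 \cdot \frac{1}{2225} + \frac{3664}{- \frac{1}{3480}} = \frac{997}{445} + 3664 \left(-3480\right) = \frac{997}{445} - 12750720 = - \frac{5674069403}{445}$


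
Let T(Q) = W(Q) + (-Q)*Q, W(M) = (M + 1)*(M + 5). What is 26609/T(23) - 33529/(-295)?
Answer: 1149482/3835 ≈ 299.73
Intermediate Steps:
W(M) = (1 + M)*(5 + M)
T(Q) = 5 + 6*Q (T(Q) = (5 + Q² + 6*Q) + (-Q)*Q = (5 + Q² + 6*Q) - Q² = 5 + 6*Q)
26609/T(23) - 33529/(-295) = 26609/(5 + 6*23) - 33529/(-295) = 26609/(5 + 138) - 33529*(-1/295) = 26609/143 + 33529/295 = 26609*(1/143) + 33529/295 = 2419/13 + 33529/295 = 1149482/3835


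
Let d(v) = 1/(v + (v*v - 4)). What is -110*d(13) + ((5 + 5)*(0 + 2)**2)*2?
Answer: 7065/89 ≈ 79.382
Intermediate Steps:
d(v) = 1/(-4 + v + v**2) (d(v) = 1/(v + (v**2 - 4)) = 1/(v + (-4 + v**2)) = 1/(-4 + v + v**2))
-110*d(13) + ((5 + 5)*(0 + 2)**2)*2 = -110/(-4 + 13 + 13**2) + ((5 + 5)*(0 + 2)**2)*2 = -110/(-4 + 13 + 169) + (10*2**2)*2 = -110/178 + (10*4)*2 = -110*1/178 + 40*2 = -55/89 + 80 = 7065/89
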